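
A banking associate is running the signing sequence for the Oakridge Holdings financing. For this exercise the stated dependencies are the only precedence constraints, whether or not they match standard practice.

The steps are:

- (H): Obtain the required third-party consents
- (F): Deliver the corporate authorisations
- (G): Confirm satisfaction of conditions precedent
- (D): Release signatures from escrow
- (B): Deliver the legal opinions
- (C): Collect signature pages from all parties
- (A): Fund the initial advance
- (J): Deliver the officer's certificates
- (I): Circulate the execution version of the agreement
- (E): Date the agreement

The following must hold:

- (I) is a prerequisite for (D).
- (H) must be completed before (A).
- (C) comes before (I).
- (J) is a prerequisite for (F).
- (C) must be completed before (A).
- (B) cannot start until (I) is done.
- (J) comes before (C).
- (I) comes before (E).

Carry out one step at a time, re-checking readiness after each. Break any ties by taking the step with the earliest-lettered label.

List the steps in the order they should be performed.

Nothing is required for (G), (H) and (J). (G) has the earlier label → (G) first.
(H) and (J) are both available; (H) has the earlier label → (H).
That leaves (J) as the only ready step → (J).
Ready: (C) and (F). (C) has the earlier label → (C).
(A), (F) and (I) are all available; (A) has the earlier label → (A).
(F) and (I) are both available; (F) has the earlier label → (F).
(I) is the only step now ready → (I).
Ready: (B), (D) and (E). (B) has the earlier label → (B).
Ready: (D) and (E). (D) has the earlier label → (D).
(E) needed (I), now all done → (E).

(G) (H) (J) (C) (A) (F) (I) (B) (D) (E)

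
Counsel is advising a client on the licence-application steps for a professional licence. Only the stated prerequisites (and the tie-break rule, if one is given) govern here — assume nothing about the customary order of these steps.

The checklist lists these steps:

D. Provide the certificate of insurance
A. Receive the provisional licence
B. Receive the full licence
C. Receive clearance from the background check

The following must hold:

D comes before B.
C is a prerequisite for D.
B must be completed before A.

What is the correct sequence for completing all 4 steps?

C has no prerequisites → C first.
D needed C, now all done → D.
B needed D, now all done → B.
Next only A has its prerequisites met → A.

C, D, B, A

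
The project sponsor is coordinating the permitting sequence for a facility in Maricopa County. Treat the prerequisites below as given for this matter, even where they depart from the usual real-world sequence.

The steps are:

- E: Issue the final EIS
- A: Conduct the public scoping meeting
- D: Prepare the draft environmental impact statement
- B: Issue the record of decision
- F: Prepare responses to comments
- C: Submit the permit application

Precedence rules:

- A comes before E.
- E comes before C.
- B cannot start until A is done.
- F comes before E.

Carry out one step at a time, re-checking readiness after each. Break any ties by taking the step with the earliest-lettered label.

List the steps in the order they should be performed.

Nothing is required for A, D and F. A has the earlier label → A first.
B now also ready, so the ready set is {B, D, F}; B has the earlier label → B.
Ready: D and F. D has the earlier label → D.
F is the only step now ready → F.
That leaves E as the only ready step → E.
C needed E, now all done → C.

A B D F E C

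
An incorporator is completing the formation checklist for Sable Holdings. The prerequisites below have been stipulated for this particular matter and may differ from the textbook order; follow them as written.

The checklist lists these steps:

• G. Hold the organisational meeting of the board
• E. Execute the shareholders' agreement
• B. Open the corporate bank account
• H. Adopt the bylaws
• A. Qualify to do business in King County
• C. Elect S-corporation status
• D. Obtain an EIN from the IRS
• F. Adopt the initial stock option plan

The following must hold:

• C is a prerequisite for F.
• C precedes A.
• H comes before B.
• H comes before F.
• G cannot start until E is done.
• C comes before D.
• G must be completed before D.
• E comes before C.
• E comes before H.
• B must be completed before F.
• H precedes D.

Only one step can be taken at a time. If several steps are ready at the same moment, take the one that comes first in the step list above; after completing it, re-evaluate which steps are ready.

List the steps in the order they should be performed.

E has no prerequisites → E first.
Now G, H and C have their prerequisites met. G is listed earlier, so G next.
Ready: H and C. H is listed earlier → H.
Now B and C have their prerequisites met. B is listed earlier, so B next.
Next only C has its prerequisites met → C.
A, D and F are all available; A is listed earlier → A.
D and F are both available; D is listed earlier → D.
F needed B, H and C, now all done → F.

E → G → H → B → C → A → D → F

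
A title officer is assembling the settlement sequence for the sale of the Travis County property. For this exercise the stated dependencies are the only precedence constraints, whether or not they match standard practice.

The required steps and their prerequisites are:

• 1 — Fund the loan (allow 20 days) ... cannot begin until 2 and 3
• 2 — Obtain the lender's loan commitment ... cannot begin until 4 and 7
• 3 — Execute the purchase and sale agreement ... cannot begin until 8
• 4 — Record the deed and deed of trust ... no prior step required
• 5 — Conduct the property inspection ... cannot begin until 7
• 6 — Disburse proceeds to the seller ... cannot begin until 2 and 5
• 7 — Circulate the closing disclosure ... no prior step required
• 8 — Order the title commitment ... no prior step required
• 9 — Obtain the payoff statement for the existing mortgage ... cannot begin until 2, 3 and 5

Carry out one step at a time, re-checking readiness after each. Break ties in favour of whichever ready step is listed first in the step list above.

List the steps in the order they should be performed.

4 7 2 5 6 8 3 1 9

4, 7 and 8 have no prerequisites; 4 is listed earlier, so 4 is first.
Ready: 7 and 8. 7 is listed earlier → 7.
2 and 5 now also ready, so the ready set is {2, 5, 8}; 2 is listed earlier → 2.
5 and 8 are both available; 5 is listed earlier → 5.
6 and 8 are both available; 6 is listed earlier → 6.
That leaves 8 as the only ready step → 8.
3 is the only step now ready → 3.
1 and 9 are both available; 1 is listed earlier → 1.
9 needed 2, 3 and 5, now all done → 9.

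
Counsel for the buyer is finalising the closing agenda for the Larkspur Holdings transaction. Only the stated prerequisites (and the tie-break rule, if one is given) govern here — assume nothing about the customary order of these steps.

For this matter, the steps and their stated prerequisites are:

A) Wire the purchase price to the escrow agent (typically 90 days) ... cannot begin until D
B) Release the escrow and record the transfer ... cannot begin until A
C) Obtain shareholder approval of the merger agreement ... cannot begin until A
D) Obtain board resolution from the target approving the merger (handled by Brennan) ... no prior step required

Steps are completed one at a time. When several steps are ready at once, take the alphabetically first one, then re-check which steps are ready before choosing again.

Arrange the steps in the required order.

D, A, B, C

D has no prerequisites → D first.
A is the only step now ready → A.
Now B and C have their prerequisites met. B has the earlier label, so B next.
Next only C has its prerequisites met → C.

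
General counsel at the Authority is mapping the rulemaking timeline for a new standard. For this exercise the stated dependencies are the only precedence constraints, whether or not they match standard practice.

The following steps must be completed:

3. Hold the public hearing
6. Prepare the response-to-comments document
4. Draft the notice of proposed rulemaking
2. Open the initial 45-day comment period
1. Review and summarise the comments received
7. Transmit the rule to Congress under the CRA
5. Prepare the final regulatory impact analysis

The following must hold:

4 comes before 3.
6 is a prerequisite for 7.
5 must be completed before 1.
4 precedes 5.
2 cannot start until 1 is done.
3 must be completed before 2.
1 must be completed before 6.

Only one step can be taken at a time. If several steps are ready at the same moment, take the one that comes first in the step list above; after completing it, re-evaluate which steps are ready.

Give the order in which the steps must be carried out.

4 3 5 1 6 2 7

4 is the only step with nothing outstanding, so it goes first.
Now 3 and 5 have their prerequisites met. 3 is listed earlier, so 3 next.
5 is the only step now ready → 5.
That leaves 1 as the only ready step → 1.
6 and 2 are both available; 6 is listed earlier → 6.
2 and 7 are both available; 2 is listed earlier → 2.
7 is the only step now ready → 7.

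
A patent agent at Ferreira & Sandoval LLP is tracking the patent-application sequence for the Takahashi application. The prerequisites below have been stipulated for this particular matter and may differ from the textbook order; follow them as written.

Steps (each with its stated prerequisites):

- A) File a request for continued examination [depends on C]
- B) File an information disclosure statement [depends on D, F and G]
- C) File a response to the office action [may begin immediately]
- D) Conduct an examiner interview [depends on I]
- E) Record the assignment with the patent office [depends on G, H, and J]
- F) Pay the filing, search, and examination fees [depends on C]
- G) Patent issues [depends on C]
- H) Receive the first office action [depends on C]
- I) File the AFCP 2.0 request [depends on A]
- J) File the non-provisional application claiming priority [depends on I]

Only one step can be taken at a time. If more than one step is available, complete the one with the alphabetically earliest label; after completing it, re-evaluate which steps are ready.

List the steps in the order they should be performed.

Only C has no prerequisites, so it is first.
Ready: A, F, G and H. A has the earlier label → A.
I now also ready, so the ready set is {F, G, H, I}; F has the earlier label → F.
G, H and I are all available; G has the earlier label → G.
H and I are both available; H has the earlier label → H.
That leaves I as the only ready step → I.
D and J are both available; D has the earlier label → D.
B now also ready, so the ready set is {B, J}; B has the earlier label → B.
J needed I, now all done → J.
Next only E has its prerequisites met → E.

C, A, F, G, H, I, D, B, J, E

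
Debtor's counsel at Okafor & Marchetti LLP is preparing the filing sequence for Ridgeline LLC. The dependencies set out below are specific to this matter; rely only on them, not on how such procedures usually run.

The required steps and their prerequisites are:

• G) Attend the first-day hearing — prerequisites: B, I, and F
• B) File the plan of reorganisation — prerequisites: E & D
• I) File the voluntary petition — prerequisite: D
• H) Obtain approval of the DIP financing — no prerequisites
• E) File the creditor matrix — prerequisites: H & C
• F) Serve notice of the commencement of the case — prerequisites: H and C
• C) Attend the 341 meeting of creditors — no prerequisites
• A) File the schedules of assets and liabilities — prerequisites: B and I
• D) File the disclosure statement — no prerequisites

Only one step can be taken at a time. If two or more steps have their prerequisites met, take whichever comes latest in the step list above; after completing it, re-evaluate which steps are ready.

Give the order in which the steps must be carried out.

D, C and H have no prerequisites; D is listed later, so D is first.
Now C, H and I have their prerequisites met. C is listed later, so C next.
H and I are both available; H is listed later → H.
Now F, E and I have their prerequisites met. F is listed later, so F next.
Now E and I have their prerequisites met. E is listed later, so E next.
B now also ready, so the ready set is {I, B}; I is listed later → I.
B is the only step now ready → B.
Ready: A and G. A is listed later → A.
G needed F, I and B, now all done → G.

D, C, H, F, E, I, B, A, G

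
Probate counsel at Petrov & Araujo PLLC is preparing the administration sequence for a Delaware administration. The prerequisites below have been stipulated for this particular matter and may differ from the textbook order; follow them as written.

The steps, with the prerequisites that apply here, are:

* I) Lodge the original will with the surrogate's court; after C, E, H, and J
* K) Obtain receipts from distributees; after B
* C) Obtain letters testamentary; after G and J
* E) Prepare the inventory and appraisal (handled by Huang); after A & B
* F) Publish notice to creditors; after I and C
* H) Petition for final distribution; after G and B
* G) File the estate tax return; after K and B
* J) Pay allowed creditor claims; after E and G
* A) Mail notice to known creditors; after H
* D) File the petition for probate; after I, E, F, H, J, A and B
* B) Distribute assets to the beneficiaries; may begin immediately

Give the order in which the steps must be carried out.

B has no prerequisites → B first.
K needed B, now all done → K.
G needed K and B, now all done → G.
Next only H has its prerequisites met → H.
That leaves A as the only ready step → A.
Next only E has its prerequisites met → E.
Next only J has its prerequisites met → J.
That leaves C as the only ready step → C.
I needed C, E, H and J, now all done → I.
F needed I and C, now all done → F.
D needed I, E, F, H, J, A and B, now all done → D.

B, K, G, H, A, E, J, C, I, F, D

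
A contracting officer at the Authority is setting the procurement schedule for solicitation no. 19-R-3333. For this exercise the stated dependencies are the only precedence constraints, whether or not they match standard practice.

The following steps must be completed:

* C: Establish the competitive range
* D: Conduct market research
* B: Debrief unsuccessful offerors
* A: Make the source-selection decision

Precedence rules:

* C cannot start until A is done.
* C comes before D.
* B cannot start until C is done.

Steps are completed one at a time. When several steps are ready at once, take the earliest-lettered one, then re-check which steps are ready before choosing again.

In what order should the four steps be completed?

A has no prerequisites → A first.
That leaves C as the only ready step → C.
B and D are both available; B has the earlier label → B.
D needed C, now all done → D.

A → C → B → D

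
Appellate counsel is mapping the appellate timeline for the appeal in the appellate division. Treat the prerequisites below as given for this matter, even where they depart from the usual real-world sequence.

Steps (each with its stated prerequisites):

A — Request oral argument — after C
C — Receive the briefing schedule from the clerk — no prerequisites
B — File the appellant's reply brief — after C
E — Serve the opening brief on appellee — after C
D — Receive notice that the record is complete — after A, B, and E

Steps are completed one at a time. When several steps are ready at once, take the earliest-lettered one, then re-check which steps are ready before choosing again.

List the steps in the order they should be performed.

C, A, B, E, D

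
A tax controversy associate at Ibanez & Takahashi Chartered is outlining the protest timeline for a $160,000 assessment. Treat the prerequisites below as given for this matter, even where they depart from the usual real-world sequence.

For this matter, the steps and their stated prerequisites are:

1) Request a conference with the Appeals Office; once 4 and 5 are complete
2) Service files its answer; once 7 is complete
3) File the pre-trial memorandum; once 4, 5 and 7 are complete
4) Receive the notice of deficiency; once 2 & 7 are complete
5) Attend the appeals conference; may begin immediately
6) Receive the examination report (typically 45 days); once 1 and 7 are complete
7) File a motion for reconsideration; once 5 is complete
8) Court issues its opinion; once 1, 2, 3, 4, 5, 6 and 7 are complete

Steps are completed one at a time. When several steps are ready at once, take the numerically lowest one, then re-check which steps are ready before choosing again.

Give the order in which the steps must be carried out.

5 7 2 4 1 3 6 8

5 is the only step with nothing outstanding, so it goes first.
7 is the only step now ready → 7.
That leaves 2 as the only ready step → 2.
4 needed 2 and 7, now all done → 4.
Ready: 1 and 3. 1 has the earlier label → 1.
Ready: 3 and 6. 3 has the earlier label → 3.
6 needed 1 and 7, now all done → 6.
8 needed 1, 2, 3, 4, 5, 6 and 7, now all done → 8.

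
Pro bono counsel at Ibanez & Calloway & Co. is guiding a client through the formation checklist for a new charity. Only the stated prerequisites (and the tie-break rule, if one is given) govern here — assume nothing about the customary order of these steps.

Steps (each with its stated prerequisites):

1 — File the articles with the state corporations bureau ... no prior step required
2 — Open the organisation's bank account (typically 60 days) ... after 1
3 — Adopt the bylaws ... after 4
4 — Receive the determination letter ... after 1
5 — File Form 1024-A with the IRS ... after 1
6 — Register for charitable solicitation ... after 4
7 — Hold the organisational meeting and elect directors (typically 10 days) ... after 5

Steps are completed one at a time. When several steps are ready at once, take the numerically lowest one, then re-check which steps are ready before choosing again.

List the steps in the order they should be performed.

1, 2, 4, 3, 5, 6, 7

1 has no prerequisites → 1 first.
2, 4 and 5 are all available; 2 has the earlier label → 2.
4 and 5 are both available; 4 has the earlier label → 4.
3 and 6 now also ready, so the ready set is {3, 5, 6}; 3 has the earlier label → 3.
Ready: 5 and 6. 5 has the earlier label → 5.
Now 6 and 7 have their prerequisites met. 6 has the earlier label, so 6 next.
7 is the only step now ready → 7.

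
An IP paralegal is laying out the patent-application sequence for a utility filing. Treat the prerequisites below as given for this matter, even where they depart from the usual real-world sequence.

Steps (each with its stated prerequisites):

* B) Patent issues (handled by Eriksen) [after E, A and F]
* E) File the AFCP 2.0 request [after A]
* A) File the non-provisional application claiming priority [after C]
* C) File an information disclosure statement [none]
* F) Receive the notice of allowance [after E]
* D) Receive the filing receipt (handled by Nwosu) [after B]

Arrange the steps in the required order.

C is the only step with nothing outstanding, so it goes first.
A is the only step now ready → A.
E needed A, now all done → E.
Next only F has its prerequisites met → F.
Next only B has its prerequisites met → B.
D needed B, now all done → D.

C, A, E, F, B, D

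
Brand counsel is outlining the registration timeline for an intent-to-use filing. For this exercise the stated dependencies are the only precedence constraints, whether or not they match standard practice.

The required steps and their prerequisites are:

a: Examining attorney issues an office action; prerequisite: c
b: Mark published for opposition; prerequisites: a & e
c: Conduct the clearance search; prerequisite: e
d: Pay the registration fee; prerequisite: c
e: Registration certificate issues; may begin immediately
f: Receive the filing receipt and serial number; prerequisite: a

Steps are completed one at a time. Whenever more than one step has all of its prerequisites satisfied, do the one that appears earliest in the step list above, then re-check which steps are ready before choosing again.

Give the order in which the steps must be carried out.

e, c, a, b, d, f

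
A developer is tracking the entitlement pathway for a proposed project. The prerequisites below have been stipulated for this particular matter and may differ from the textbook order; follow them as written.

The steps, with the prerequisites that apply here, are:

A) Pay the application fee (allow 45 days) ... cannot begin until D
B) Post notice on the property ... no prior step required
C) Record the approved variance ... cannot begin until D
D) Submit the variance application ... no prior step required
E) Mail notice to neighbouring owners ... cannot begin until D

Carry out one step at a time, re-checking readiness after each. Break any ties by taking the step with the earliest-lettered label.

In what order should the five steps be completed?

B, D, A, C, E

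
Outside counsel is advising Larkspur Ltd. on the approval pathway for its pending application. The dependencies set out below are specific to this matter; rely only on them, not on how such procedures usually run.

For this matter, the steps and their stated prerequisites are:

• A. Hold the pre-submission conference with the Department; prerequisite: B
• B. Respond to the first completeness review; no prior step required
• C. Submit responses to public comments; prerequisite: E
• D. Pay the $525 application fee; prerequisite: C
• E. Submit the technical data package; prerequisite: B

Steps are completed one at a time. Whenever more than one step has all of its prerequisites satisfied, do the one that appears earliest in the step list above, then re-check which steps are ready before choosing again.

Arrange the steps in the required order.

B, A, E, C, D

Only B has no prerequisites, so it is first.
Ready: A and E. A is listed earlier → A.
Next only E has its prerequisites met → E.
That leaves C as the only ready step → C.
D needed C, now all done → D.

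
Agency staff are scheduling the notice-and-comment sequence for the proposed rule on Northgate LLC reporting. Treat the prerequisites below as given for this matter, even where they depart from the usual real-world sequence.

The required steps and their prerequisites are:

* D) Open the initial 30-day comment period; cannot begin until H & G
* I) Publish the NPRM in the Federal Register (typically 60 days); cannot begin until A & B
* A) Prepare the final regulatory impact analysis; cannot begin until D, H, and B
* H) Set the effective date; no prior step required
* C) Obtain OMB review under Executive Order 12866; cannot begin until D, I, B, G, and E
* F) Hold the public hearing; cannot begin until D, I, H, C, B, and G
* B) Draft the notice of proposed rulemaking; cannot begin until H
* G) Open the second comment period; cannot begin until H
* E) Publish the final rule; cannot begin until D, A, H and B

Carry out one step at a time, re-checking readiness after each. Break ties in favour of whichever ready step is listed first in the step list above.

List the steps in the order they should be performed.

H has no prerequisites → H first.
Now B and G have their prerequisites met. B is listed earlier, so B next.
That leaves G as the only ready step → G.
D needed H and G, now all done → D.
Next only A has its prerequisites met → A.
I and E are both available; I is listed earlier → I.
E needed D, A, H and B, now all done → E.
C is the only step now ready → C.
F needed D, I, H, C, B and G, now all done → F.

H, B, G, D, A, I, E, C, F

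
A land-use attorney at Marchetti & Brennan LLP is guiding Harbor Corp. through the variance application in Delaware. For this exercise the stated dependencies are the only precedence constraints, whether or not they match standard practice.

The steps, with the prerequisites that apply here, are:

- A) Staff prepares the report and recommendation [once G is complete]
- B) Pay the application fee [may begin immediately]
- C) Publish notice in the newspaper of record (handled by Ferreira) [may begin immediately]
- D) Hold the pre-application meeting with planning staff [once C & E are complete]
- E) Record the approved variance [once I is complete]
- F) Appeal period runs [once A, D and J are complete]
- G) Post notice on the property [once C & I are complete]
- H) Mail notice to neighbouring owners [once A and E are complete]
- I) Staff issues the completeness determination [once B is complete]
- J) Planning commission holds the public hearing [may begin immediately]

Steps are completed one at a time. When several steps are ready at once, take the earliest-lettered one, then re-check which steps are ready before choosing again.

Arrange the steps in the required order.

B, C, I, E, D, G, A, H, J, F

B, C and J have no prerequisites; B has the earlier label, so B is first.
I now also ready, so the ready set is {C, I, J}; C has the earlier label → C.
Ready: I and J. I has the earlier label → I.
E and G now also ready, so the ready set is {E, G, J}; E has the earlier label → E.
D now also ready, so the ready set is {D, G, J}; D has the earlier label → D.
Ready: G and J. G has the earlier label → G.
A now also ready, so the ready set is {A, J}; A has the earlier label → A.
Now H and J have their prerequisites met. H has the earlier label, so H next.
Next only J has its prerequisites met → J.
F is the only step now ready → F.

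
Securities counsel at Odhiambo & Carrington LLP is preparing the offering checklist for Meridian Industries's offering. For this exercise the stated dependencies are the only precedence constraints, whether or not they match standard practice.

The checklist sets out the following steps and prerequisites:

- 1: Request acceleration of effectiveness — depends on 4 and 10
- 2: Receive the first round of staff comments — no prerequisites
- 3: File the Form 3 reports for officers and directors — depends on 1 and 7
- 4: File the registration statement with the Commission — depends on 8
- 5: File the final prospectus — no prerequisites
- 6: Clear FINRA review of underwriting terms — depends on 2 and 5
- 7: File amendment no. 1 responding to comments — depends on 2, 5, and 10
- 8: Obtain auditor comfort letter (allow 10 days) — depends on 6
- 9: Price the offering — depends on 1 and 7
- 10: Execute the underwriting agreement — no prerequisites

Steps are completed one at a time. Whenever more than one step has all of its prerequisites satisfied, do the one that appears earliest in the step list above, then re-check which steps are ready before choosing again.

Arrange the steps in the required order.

2 → 5 → 6 → 8 → 4 → 10 → 1 → 7 → 3 → 9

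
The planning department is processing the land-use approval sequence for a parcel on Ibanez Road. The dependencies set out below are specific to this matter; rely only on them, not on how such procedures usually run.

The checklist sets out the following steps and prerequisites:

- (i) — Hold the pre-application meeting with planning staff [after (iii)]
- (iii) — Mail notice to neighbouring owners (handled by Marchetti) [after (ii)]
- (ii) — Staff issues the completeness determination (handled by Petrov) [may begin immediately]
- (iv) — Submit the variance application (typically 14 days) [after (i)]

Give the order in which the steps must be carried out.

(ii) has no prerequisites → (ii) first.
Next only (iii) has its prerequisites met → (iii).
(i) needed (iii), now all done → (i).
Next only (iv) has its prerequisites met → (iv).

(ii) → (iii) → (i) → (iv)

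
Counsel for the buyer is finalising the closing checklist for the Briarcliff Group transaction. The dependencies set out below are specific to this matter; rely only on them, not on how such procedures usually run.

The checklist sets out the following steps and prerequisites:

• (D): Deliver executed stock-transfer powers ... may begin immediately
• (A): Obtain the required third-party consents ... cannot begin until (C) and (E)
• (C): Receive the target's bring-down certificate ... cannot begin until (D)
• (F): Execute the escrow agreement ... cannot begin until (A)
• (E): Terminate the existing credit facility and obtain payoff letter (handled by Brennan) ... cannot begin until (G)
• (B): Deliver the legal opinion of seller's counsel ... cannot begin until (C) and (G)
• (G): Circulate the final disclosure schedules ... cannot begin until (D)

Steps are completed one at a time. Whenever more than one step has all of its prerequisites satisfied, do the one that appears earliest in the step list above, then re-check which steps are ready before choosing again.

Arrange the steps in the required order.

(D) (C) (G) (E) (A) (F) (B)

Only (D) has no prerequisites, so it is first.
Now (C) and (G) have their prerequisites met. (C) is listed earlier, so (C) next.
That leaves (G) as the only ready step → (G).
Ready: (E) and (B). (E) is listed earlier → (E).
Ready: (A) and (B). (A) is listed earlier → (A).
(F) now also ready, so the ready set is {(F), (B)}; (F) is listed earlier → (F).
(B) needed (C) and (G), now all done → (B).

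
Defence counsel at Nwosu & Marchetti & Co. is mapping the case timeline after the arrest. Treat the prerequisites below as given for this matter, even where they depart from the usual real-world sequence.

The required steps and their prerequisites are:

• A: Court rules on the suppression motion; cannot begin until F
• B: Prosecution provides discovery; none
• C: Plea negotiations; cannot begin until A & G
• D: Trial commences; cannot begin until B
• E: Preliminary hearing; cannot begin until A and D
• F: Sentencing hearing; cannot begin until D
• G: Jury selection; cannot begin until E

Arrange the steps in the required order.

B is the only step with nothing outstanding, so it goes first.
That leaves D as the only ready step → D.
F is the only step now ready → F.
That leaves A as the only ready step → A.
E is the only step now ready → E.
G needed E, now all done → G.
C needed A and G, now all done → C.

B, D, F, A, E, G, C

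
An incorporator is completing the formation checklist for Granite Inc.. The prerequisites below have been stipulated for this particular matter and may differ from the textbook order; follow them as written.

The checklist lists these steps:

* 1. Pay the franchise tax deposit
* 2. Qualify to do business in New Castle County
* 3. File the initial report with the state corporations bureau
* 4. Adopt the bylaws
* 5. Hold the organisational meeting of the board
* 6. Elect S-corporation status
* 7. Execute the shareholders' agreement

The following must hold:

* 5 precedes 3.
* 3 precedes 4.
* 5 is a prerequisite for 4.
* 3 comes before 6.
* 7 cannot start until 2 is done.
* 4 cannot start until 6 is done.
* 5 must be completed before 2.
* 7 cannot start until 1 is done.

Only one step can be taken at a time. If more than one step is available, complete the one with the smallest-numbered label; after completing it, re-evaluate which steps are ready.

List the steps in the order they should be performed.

1, 5, 2, 3, 6, 4, 7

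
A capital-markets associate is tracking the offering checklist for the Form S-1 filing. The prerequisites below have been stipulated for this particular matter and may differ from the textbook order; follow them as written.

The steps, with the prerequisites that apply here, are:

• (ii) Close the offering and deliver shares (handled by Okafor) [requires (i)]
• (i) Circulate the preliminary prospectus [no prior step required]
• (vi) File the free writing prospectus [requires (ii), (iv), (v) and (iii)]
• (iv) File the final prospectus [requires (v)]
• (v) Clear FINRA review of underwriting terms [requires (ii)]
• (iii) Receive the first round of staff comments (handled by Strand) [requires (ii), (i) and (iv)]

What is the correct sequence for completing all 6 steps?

(i) (ii) (v) (iv) (iii) (vi)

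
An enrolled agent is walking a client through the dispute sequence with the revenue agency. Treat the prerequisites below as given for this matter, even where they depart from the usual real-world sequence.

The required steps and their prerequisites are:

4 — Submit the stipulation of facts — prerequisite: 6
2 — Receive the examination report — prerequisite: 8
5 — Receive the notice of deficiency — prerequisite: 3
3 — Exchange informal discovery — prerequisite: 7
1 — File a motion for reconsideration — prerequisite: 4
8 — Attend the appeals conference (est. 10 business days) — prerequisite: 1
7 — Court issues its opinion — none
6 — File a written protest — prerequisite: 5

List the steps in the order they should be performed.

7, 3, 5, 6, 4, 1, 8, 2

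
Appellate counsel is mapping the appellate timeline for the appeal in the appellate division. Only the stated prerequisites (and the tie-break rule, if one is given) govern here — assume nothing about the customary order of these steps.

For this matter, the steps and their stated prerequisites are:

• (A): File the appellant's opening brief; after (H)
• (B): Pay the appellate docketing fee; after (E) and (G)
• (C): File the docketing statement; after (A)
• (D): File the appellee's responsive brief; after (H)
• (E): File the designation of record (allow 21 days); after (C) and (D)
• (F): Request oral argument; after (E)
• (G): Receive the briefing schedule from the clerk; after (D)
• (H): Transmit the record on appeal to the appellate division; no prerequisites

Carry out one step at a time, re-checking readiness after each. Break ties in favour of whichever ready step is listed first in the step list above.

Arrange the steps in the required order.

(H), (A), (C), (D), (E), (F), (G), (B)

Only (H) has no prerequisites, so it is first.
(A) and (D) are both available; (A) is listed earlier → (A).
(C) now also ready, so the ready set is {(C), (D)}; (C) is listed earlier → (C).
That leaves (D) as the only ready step → (D).
Ready: (E) and (G). (E) is listed earlier → (E).
Ready: (F) and (G). (F) is listed earlier → (F).
That leaves (G) as the only ready step → (G).
That leaves (B) as the only ready step → (B).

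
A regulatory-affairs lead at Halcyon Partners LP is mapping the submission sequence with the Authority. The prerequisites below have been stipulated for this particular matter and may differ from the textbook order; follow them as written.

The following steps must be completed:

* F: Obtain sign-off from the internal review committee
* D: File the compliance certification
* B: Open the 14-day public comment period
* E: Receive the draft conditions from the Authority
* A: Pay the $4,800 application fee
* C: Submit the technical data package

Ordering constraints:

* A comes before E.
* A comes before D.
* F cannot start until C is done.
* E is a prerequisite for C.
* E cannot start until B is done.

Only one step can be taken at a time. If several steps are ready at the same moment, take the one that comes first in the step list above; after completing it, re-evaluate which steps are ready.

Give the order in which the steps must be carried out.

B and A have no prerequisites; B is listed earlier, so B is first.
Next only A has its prerequisites met → A.
Ready: D and E. D is listed earlier → D.
E needed B and A, now all done → E.
C is the only step now ready → C.
Next only F has its prerequisites met → F.

B, A, D, E, C, F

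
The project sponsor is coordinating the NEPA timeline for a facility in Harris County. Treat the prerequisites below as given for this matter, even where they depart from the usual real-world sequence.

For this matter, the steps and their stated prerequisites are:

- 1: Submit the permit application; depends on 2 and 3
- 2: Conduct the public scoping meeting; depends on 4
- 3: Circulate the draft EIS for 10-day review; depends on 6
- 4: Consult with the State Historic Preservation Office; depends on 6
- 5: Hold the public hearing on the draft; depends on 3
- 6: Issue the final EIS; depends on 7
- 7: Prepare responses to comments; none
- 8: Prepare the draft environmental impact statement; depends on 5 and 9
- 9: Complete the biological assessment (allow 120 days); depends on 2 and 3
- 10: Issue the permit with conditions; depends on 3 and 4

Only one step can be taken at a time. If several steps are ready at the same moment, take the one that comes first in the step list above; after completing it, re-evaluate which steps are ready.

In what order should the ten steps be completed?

Only 7 has no prerequisites, so it is first.
6 is the only step now ready → 6.
Now 3 and 4 have their prerequisites met. 3 is listed earlier, so 3 next.
5 now also ready, so the ready set is {4, 5}; 4 is listed earlier → 4.
2 and 10 now also ready, so the ready set is {2, 5, 10}; 2 is listed earlier → 2.
1 and 9 now also ready, so the ready set is {1, 5, 9, 10}; 1 is listed earlier → 1.
Ready: 5, 9 and 10. 5 is listed earlier → 5.
Ready: 9 and 10. 9 is listed earlier → 9.
Now 8 and 10 have their prerequisites met. 8 is listed earlier, so 8 next.
Next only 10 has its prerequisites met → 10.

7 → 6 → 3 → 4 → 2 → 1 → 5 → 9 → 8 → 10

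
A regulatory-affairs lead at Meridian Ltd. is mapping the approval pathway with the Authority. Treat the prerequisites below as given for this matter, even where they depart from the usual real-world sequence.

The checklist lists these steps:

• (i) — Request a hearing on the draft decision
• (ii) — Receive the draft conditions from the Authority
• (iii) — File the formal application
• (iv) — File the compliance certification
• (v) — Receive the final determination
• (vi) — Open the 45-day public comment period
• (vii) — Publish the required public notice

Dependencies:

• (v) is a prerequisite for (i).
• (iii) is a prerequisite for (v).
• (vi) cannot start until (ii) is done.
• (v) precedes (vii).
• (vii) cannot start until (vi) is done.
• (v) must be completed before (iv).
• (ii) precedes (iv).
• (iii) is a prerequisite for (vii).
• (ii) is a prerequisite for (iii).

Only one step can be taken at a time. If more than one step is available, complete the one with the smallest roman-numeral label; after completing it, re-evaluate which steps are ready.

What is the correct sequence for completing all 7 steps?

(ii), (iii), (v), (i), (iv), (vi), (vii)

Only (ii) has no prerequisites, so it is first.
(iii) and (vi) are both available; (iii) has the earlier label → (iii).
(v) and (vi) are both available; (v) has the earlier label → (v).
(i), (iv) and (vi) are all available; (i) has the earlier label → (i).
Ready: (iv) and (vi). (iv) has the earlier label → (iv).
(vi) needed (ii), now all done → (vi).
(vii) needed (iii), (v) and (vi), now all done → (vii).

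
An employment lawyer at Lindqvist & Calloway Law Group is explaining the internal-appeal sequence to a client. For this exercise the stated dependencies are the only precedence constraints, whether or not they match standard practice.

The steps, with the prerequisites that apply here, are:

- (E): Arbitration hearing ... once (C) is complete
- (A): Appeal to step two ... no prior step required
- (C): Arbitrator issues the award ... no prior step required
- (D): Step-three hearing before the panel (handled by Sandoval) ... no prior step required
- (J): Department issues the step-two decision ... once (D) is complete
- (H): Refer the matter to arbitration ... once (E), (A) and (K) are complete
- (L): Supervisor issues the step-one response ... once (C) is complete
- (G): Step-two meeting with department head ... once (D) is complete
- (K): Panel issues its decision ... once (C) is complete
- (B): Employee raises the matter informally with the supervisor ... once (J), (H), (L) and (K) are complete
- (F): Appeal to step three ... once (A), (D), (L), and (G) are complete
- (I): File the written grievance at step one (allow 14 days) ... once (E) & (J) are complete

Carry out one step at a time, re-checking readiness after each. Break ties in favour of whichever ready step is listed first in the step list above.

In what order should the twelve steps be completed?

(A) → (C) → (E) → (D) → (J) → (L) → (G) → (K) → (H) → (B) → (F) → (I)

Nothing is required for (A), (C) and (D). (A) is listed earlier → (A) first.
Ready: (C) and (D). (C) is listed earlier → (C).
(E), (D), (L) and (K) are all available; (E) is listed earlier → (E).
Ready: (D), (L) and (K). (D) is listed earlier → (D).
(J) and (G) now also ready, so the ready set is {(J), (L), (G), (K)}; (J) is listed earlier → (J).
(L), (G), (K) and (I) are all available; (L) is listed earlier → (L).
Ready: (G), (K) and (I). (G) is listed earlier → (G).
(F) now also ready, so the ready set is {(K), (F), (I)}; (K) is listed earlier → (K).
Now (H), (F) and (I) have their prerequisites met. (H) is listed earlier, so (H) next.
Ready: (B), (F) and (I). (B) is listed earlier → (B).
Ready: (F) and (I). (F) is listed earlier → (F).
(I) needed (E) and (J), now all done → (I).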